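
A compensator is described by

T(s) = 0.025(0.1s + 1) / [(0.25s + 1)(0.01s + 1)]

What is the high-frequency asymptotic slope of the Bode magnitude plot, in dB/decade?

-20 dB/decade

Each pole contributes −20 dB/decade at high frequency; each zero contributes +20 dB/decade.
Net: 1 zero(s) − 2 pole(s) → -20 dB/decade.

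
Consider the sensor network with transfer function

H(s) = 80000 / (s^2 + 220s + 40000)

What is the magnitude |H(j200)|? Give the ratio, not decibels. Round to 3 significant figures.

At s = jω = j200:
quadratic: (j200)² + 220·j200 + 40000 = 0 + j44000 → |·| ≈ 44000, ∠ ≈ 90.00°
|H| = 80000 / 44000 ≈ 1.8182

1.82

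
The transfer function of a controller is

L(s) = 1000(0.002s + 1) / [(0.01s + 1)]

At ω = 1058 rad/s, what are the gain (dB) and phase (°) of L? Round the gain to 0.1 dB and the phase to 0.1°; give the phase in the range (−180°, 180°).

At ω = 1058 rad/s:
zero (1 + j1058·0.002) = 1 + j2.116 → |·| ≈ 2.3404, ∠ ≈ 64.71°
pole (1 + j1058·0.01) = 1 + j10.58 → |·| ≈ 10.627, ∠ ≈ 84.60°
|L| = 1000 · 2.3404 / (10.627) ≈ 220.23
Gain = 20 log₁₀(220.23) ≈ 46.86 dB
∠L = (64.71°) − (84.60°) = -19.89°

46.9 dB, -19.9°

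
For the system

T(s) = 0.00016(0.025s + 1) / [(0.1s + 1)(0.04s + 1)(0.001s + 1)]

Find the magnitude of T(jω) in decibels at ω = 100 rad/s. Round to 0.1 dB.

At ω = 100 rad/s:
zero (1 + j100·0.025) = 1 + j2.5 → |·| ≈ 2.6926, ∠ ≈ 68.20°
pole (1 + j100·0.1) = 1 + j10 → |·| ≈ 10.05, ∠ ≈ 84.29°
pole (1 + j100·0.04) = 1 + j4 → |·| ≈ 4.1231, ∠ ≈ 75.96°
pole (1 + j100·0.001) = 1 + j0.1 → |·| ≈ 1.005, ∠ ≈ 5.71°
|T| = 0.00016 · 2.6926 / (10.05 · 4.1231 · 1.005) ≈ 1.0345e-05
Gain = 20 log₁₀(1.0345e-05) ≈ -99.71 dB

-99.7 dB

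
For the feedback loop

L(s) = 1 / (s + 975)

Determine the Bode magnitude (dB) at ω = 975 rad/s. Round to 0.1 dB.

-62.8 dB

At s = jω = j975:
pole (s+975): 975 + j975 → |·| = √(975²+975²) = √1901250 ≈ 1378.9, ∠ = arctan(975/975) ≈ 45.00°
|L| = 1 / 1378.9 ≈ 0.00072522
Gain = 20 log₁₀(0.00072522) ≈ -62.79 dB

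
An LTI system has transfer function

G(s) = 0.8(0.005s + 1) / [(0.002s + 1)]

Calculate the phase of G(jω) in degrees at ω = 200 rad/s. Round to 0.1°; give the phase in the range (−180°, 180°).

At ω = 200 rad/s:
zero (1 + j200·0.005) = 1 + j1 → |·| ≈ 1.4142, ∠ ≈ 45.00°
pole (1 + j200·0.002) = 1 + j0.4 → |·| ≈ 1.077, ∠ ≈ 21.80°
∠G = (45.00°) − (21.80°) = 23.20°

23.2°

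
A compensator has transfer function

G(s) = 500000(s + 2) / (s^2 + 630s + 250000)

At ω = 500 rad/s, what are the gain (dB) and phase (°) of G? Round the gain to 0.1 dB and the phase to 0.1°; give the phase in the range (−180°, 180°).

58.0 dB, -0.2°

At s = jω = j500:
zero (s+2): 2 + j500 → |·| = √(2²+500²) = √250004 ≈ 500, ∠ = arctan(500/2) ≈ 89.77°
quadratic: (j500)² + 630·j500 + 250000 = 0 + j315000 → |·| ≈ 3.15e+05, ∠ ≈ 90.00°
|G| = 500000 · 500 / 3.15e+05 ≈ 793.65
Gain = 20 log₁₀(793.65) ≈ 57.99 dB
∠G = 89.77° − 90.00° = -0.23°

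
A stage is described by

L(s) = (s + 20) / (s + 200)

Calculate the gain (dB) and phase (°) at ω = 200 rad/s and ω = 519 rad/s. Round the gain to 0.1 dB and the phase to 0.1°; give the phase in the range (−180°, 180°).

ω = 200: -3.0 dB, 39.3°; ω = 519: -0.6 dB, 18.9°

Substitute s = j200:
Numerator: (j200) + 20 = 20 + j200
Denominator: (j200) + 200 = 200 + j200
|N| = √(20² + 200²) ≈ 201, ∠N ≈ 84.29°
|D| = √(200² + 200²) ≈ 282.84, ∠D ≈ 45.00°
|L| = 201 / 282.84 ≈ 0.71065
Gain = 20 log₁₀(0.71065) ≈ -2.97 dB
∠L = 84.29° − 45.00° = 39.29°

Substitute s = j519:
Numerator: (j519) + 20 = 20 + j519
Denominator: (j519) + 200 = 200 + j519
|N| = √(20² + 519²) ≈ 519.39, ∠N ≈ 87.79°
|D| = √(200² + 519²) ≈ 556.2, ∠D ≈ 68.93°
|L| = 519.39 / 556.2 ≈ 0.93382
Gain = 20 log₁₀(0.93382) ≈ -0.59 dB
∠L = 87.79° − 68.93° = 18.86°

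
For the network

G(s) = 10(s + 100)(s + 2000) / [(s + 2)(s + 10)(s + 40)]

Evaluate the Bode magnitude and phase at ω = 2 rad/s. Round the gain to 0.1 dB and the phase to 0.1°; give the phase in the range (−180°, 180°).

At s = jω = j2:
zero (s+100): 100 + j2 → |·| = √(100²+2²) = √10004 ≈ 100.02, ∠ = arctan(2/100) ≈ 1.15°
zero (s+2000): 2000 + j2 → |·| = √(2000²+2²) = √4000004 ≈ 2000, ∠ = arctan(2/2000) ≈ 0.06°
pole (s+2): 2 + j2 → |·| = √(2²+2²) = √8 ≈ 2.8284, ∠ = arctan(2/2) ≈ 45.00°
pole (s+10): 10 + j2 → |·| = √(10²+2²) = √104 ≈ 10.198, ∠ = arctan(2/10) ≈ 11.31°
pole (s+40): 40 + j2 → |·| = √(40²+2²) = √1604 ≈ 40.05, ∠ = arctan(2/40) ≈ 2.86°
|G| = 10 · 2.0004e+05 / 1155.2 ≈ 1731.6
Gain = 20 log₁₀(1731.6) ≈ 64.77 dB
∠G = 1.21° − 59.17° = -57.96°

64.8 dB, -58.0°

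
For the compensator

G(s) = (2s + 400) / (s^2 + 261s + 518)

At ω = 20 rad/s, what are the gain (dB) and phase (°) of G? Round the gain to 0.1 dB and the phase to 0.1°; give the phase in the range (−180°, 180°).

-22.3 dB, -83.0°

Substitute s = j20:
Numerator: 2(j20) + 400 = 400 + j40
Denominator: (j20)^2 + 261(j20) + 518 = 118 + j5220
|N| = √(400² + 40²) ≈ 402, ∠N ≈ 5.71°
|D| = √(118² + 5220²) ≈ 5221.3, ∠D ≈ 88.71°
|G| = 402 / 5221.3 ≈ 0.076992
Gain = 20 log₁₀(0.076992) ≈ -22.27 dB
∠G = 5.71° − 88.71° = -83.00°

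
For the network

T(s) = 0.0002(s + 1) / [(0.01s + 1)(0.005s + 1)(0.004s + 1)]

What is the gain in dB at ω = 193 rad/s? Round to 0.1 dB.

-39.9 dB

At ω = 193 rad/s:
zero (1 + j193·1) = 1 + j193 → |·| ≈ 193, ∠ ≈ 89.70°
pole (1 + j193·0.01) = 1 + j1.93 → |·| ≈ 2.1737, ∠ ≈ 62.61°
pole (1 + j193·0.005) = 1 + j0.965 → |·| ≈ 1.3897, ∠ ≈ 43.98°
pole (1 + j193·0.004) = 1 + j0.772 → |·| ≈ 1.2633, ∠ ≈ 37.67°
|T| = 0.0002 · 193 / (2.1737 · 1.3897 · 1.2633) ≈ 0.010115
Gain = 20 log₁₀(0.010115) ≈ -39.90 dB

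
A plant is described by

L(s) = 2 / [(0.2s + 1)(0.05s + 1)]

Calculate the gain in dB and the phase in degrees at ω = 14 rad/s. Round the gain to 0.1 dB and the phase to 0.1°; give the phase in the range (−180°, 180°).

At ω = 14 rad/s:
pole (1 + j14·0.2) = 1 + j2.8 → |·| ≈ 2.9732, ∠ ≈ 70.35°
pole (1 + j14·0.05) = 1 + j0.7 → |·| ≈ 1.2207, ∠ ≈ 34.99°
|L| = 2 · 1 / (2.9732 · 1.2207) ≈ 0.55106
Gain = 20 log₁₀(0.55106) ≈ -5.18 dB
∠L = (0°) − (70.35° + 34.99°) = -105.34°

-5.2 dB, -105.3°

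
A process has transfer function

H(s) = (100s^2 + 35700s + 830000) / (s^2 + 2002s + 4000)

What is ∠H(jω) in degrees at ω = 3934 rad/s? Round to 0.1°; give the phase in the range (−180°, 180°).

Substitute s = j3934:
Numerator: 100(j3934)^2 + 35700(j3934) + 830000 = -1546805600 + j140443800
Denominator: (j3934)^2 + 2002(j3934) + 4000 = -15472356 + j7875868
|N| = √(1546805600² + 140443800²) ≈ 1.5532e+09, ∠N ≈ 174.81°
|D| = √(15472356² + 7875868²) ≈ 1.7362e+07, ∠D ≈ 153.02°
∠H = 174.81° − 153.02° = 21.79°

21.8°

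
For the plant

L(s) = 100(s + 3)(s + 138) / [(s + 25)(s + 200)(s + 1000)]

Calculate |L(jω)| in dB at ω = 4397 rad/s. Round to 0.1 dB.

-33.1 dB

At s = jω = j4397:
zero (s+3): 3 + j4397 → |·| = √(3²+4397²) = √19333618 ≈ 4397, ∠ = arctan(4397/3) ≈ 89.96°
zero (s+138): 138 + j4397 → |·| = √(138²+4397²) = √19352653 ≈ 4399.2, ∠ = arctan(4397/138) ≈ 88.20°
pole (s+25): 25 + j4397 → |·| = √(25²+4397²) = √19334234 ≈ 4397.1, ∠ = arctan(4397/25) ≈ 89.67°
pole (s+200): 200 + j4397 → |·| = √(200²+4397²) = √19373609 ≈ 4401.5, ∠ = arctan(4397/200) ≈ 87.40°
pole (s+1000): 1000 + j4397 → |·| = √(1000²+4397²) = √20333609 ≈ 4509.3, ∠ = arctan(4397/1000) ≈ 77.19°
|L| = 100 · 1.9343e+07 / 8.7272e+10 ≈ 0.022164
Gain = 20 log₁₀(0.022164) ≈ -33.09 dB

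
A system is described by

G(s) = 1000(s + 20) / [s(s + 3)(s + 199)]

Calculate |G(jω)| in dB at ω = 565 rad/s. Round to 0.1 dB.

At s = jω = j565:
zero (s+20): 20 + j565 → |·| = √(20²+565²) = √319625 ≈ 565.35, ∠ = arctan(565/20) ≈ 87.97°
pole (s+3): 3 + j565 → |·| = √(3²+565²) = √319234 ≈ 565.01, ∠ = arctan(565/3) ≈ 89.70°
pole (s+199): 199 + j565 → |·| = √(199²+565²) = √358826 ≈ 599.02, ∠ = arctan(565/199) ≈ 70.60°
pole at origin: |s| = 565, ∠ = 90.00° (in denominator)
|G| = 1000 · 565.35 / 1.9123e+08 ≈ 0.0029564
Gain = 20 log₁₀(0.0029564) ≈ -50.58 dB

-50.6 dB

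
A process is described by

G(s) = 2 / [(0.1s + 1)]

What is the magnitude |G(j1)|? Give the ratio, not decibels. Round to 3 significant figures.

1.99

At ω = 1 rad/s:
pole (1 + j1·0.1) = 1 + j0.1 → |·| ≈ 1.005, ∠ ≈ 5.71°
|G| = 2 · 1 / (1.005) ≈ 1.99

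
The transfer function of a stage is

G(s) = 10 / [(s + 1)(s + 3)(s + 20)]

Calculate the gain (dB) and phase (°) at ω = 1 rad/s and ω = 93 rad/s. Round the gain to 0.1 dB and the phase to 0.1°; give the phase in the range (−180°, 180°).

At s = jω = j1:
pole (s+1): 1 + j1 → |·| = √(1²+1²) = √2 ≈ 1.4142, ∠ = arctan(1/1) ≈ 45.00°
pole (s+3): 3 + j1 → |·| = √(3²+1²) = √10 ≈ 3.1623, ∠ = arctan(1/3) ≈ 18.43°
pole (s+20): 20 + j1 → |·| = √(20²+1²) = √401 ≈ 20.025, ∠ = arctan(1/20) ≈ 2.86°
|G| = 10 / 89.554 ≈ 0.11166
Gain = 20 log₁₀(0.11166) ≈ -19.04 dB
∠G = 0.00° − 66.29° = -66.29°

At s = jω = j93:
pole (s+1): 1 + j93 → |·| = √(1²+93²) = √8650 ≈ 93.005, ∠ = arctan(93/1) ≈ 89.38°
pole (s+3): 3 + j93 → |·| = √(3²+93²) = √8658 ≈ 93.048, ∠ = arctan(93/3) ≈ 88.15°
pole (s+20): 20 + j93 → |·| = √(20²+93²) = √9049 ≈ 95.126, ∠ = arctan(93/20) ≈ 77.86°
|G| = 10 / 8.2321e+05 ≈ 1.2148e-05
Gain = 20 log₁₀(1.2148e-05) ≈ -98.31 dB
∠G = 0.00° − 255.39° = -255.39° ≡ 104.61° (principal value)

ω = 1: -19.0 dB, -66.3°; ω = 93: -98.3 dB, 104.6°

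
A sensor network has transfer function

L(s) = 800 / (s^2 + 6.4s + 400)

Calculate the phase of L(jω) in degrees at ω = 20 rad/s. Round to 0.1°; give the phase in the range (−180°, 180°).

At s = jω = j20:
quadratic: (j20)² + 6.4·j20 + 400 = 0 + j128 → |·| ≈ 128, ∠ ≈ 90.00°
∠L = 0.00° − 90.00° = -90.00°

-90.0°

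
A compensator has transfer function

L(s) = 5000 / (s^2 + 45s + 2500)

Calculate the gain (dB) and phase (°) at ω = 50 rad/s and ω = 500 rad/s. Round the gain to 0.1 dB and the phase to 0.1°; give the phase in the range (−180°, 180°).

At s = jω = j50:
quadratic: (j50)² + 45·j50 + 2500 = 0 + j2250 → |·| ≈ 2250, ∠ ≈ 90.00°
|L| = 5000 / 2250 ≈ 2.2222
Gain = 20 log₁₀(2.2222) ≈ 6.94 dB
∠L = 0.00° − 90.00° = -90.00°

At s = jω = j500:
quadratic: (j500)² + 45·j500 + 2500 = -247500 + j22500 → |·| ≈ 2.4852e+05, ∠ ≈ 174.81°
|L| = 5000 / 2.4852e+05 ≈ 0.020119
Gain = 20 log₁₀(0.020119) ≈ -33.93 dB
∠L = 0.00° − 174.81° = -174.81°

ω = 50: 6.9 dB, -90.0°; ω = 500: -33.9 dB, -174.8°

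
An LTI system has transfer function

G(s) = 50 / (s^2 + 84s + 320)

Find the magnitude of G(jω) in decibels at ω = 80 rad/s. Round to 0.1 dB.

Substitute s = j80:
Numerator: 50 = 50 + j0
Denominator: (j80)^2 + 84(j80) + 320 = -6080 + j6720
|N| = √(50² + 0²) ≈ 50, ∠N ≈ 0.00°
|D| = √(6080² + 6720²) ≈ 9062.3, ∠D ≈ 132.14°
|G| = 50 / 9062.3 ≈ 0.0055174
Gain = 20 log₁₀(0.0055174) ≈ -45.17 dB

-45.2 dB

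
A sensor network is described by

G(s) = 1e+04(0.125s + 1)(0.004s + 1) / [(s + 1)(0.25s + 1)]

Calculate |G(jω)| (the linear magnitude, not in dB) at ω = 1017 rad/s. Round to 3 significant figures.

20.6

At ω = 1017 rad/s:
zero (1 + j1017·0.125) = 1 + j127.125 → |·| ≈ 127.13, ∠ ≈ 89.55°
zero (1 + j1017·0.004) = 1 + j4.068 → |·| ≈ 4.1891, ∠ ≈ 76.19°
pole (1 + j1017·1) = 1 + j1017 → |·| ≈ 1017, ∠ ≈ 89.94°
pole (1 + j1017·0.25) = 1 + j254.25 → |·| ≈ 254.25, ∠ ≈ 89.77°
|G| = 1e+04 · 127.13 · 4.1891 / (1017 · 254.25) ≈ 20.596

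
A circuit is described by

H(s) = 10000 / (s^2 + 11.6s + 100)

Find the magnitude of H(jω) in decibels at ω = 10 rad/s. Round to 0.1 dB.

At s = jω = j10:
quadratic: (j10)² + 11.6·j10 + 100 = 0 + j116 → |·| ≈ 116, ∠ ≈ 90.00°
|H| = 10000 / 116 ≈ 86.207
Gain = 20 log₁₀(86.207) ≈ 38.71 dB

38.7 dB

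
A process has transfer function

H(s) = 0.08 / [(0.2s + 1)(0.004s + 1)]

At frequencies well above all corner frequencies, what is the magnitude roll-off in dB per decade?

Each pole contributes −20 dB/decade at high frequency; each zero contributes +20 dB/decade.
Net: 0 zero(s) − 2 pole(s) → -40 dB/decade.

-40 dB/decade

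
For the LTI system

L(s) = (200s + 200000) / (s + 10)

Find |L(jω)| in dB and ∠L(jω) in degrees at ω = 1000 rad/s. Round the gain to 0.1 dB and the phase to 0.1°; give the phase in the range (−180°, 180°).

Substitute s = j1000:
Numerator: 200(j1000) + 200000 = 200000 + j200000
Denominator: (j1000) + 10 = 10 + j1000
|N| = √(200000² + 200000²) ≈ 2.8284e+05, ∠N ≈ 45.00°
|D| = √(10² + 1000²) ≈ 1000, ∠D ≈ 89.43°
|L| = 2.8284e+05 / 1000 ≈ 282.84
Gain = 20 log₁₀(282.84) ≈ 49.03 dB
∠L = 45.00° − 89.43° = -44.43°

49.0 dB, -44.4°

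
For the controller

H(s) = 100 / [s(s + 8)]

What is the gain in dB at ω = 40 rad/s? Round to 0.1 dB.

-24.3 dB

At s = jω = j40:
pole (s+8): 8 + j40 → |·| = √(8²+40²) = √1664 ≈ 40.792, ∠ = arctan(40/8) ≈ 78.69°
pole at origin: |s| = 40, ∠ = 90.00° (in denominator)
|H| = 100 / 1631.7 ≈ 0.061286
Gain = 20 log₁₀(0.061286) ≈ -24.25 dB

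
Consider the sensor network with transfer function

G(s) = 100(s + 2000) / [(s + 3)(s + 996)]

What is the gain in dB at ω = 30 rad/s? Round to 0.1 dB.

At s = jω = j30:
zero (s+2000): 2000 + j30 → |·| = √(2000²+30²) = √4000900 ≈ 2000.2, ∠ = arctan(30/2000) ≈ 0.86°
pole (s+3): 3 + j30 → |·| = √(3²+30²) = √909 ≈ 30.15, ∠ = arctan(30/3) ≈ 84.29°
pole (s+996): 996 + j30 → |·| = √(996²+30²) = √992916 ≈ 996.45, ∠ = arctan(30/996) ≈ 1.73°
|G| = 100 · 2000.2 / 30043 ≈ 6.6578
Gain = 20 log₁₀(6.6578) ≈ 16.47 dB

16.5 dB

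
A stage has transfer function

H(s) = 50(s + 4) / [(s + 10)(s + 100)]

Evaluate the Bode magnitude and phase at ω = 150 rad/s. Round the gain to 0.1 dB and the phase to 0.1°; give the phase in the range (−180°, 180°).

-11.2 dB, -54.0°

At s = jω = j150:
zero (s+4): 4 + j150 → |·| = √(4²+150²) = √22516 ≈ 150.05, ∠ = arctan(150/4) ≈ 88.47°
pole (s+10): 10 + j150 → |·| = √(10²+150²) = √22600 ≈ 150.33, ∠ = arctan(150/10) ≈ 86.19°
pole (s+100): 100 + j150 → |·| = √(100²+150²) = √32500 ≈ 180.28, ∠ = arctan(150/100) ≈ 56.31°
|H| = 50 · 150.05 / 27101 ≈ 0.27683
Gain = 20 log₁₀(0.27683) ≈ -11.16 dB
∠H = 88.47° − 142.50° = -54.03°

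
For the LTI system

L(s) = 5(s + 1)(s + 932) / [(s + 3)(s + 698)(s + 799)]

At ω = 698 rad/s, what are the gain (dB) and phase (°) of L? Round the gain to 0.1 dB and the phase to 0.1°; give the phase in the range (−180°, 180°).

-45.1 dB, -49.1°

At s = jω = j698:
zero (s+1): 1 + j698 → |·| = √(1²+698²) = √487205 ≈ 698, ∠ = arctan(698/1) ≈ 89.92°
zero (s+932): 932 + j698 → |·| = √(932²+698²) = √1355828 ≈ 1164.4, ∠ = arctan(698/932) ≈ 36.83°
pole (s+3): 3 + j698 → |·| = √(3²+698²) = √487213 ≈ 698.01, ∠ = arctan(698/3) ≈ 89.75°
pole (s+698): 698 + j698 → |·| = √(698²+698²) = √974408 ≈ 987.12, ∠ = arctan(698/698) ≈ 45.00°
pole (s+799): 799 + j698 → |·| = √(799²+698²) = √1125605 ≈ 1060.9, ∠ = arctan(698/799) ≈ 41.14°
|L| = 5 · 8.1275e+05 / 7.3098e+08 ≈ 0.0055593
Gain = 20 log₁₀(0.0055593) ≈ -45.10 dB
∠L = 126.75° − 175.89° = -49.14°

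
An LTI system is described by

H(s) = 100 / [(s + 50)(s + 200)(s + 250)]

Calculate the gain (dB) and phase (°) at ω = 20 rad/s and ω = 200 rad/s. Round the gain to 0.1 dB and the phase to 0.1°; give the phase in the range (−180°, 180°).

ω = 20: -88.7 dB, -32.1°; ω = 200: -105.4 dB, -159.6°

At s = jω = j20:
pole (s+50): 50 + j20 → |·| = √(50²+20²) = √2900 ≈ 53.852, ∠ = arctan(20/50) ≈ 21.80°
pole (s+200): 200 + j20 → |·| = √(200²+20²) = √40400 ≈ 201, ∠ = arctan(20/200) ≈ 5.71°
pole (s+250): 250 + j20 → |·| = √(250²+20²) = √62900 ≈ 250.8, ∠ = arctan(20/250) ≈ 4.57°
|H| = 100 / 2.7147e+06 ≈ 3.6836e-05
Gain = 20 log₁₀(3.6836e-05) ≈ -88.67 dB
∠H = 0.00° − 32.08° = -32.08°

At s = jω = j200:
pole (s+50): 50 + j200 → |·| = √(50²+200²) = √42500 ≈ 206.16, ∠ = arctan(200/50) ≈ 75.96°
pole (s+200): 200 + j200 → |·| = √(200²+200²) = √80000 ≈ 282.84, ∠ = arctan(200/200) ≈ 45.00°
pole (s+250): 250 + j200 → |·| = √(250²+200²) = √102500 ≈ 320.16, ∠ = arctan(200/250) ≈ 38.66°
|H| = 100 / 1.8669e+07 ≈ 5.3565e-06
Gain = 20 log₁₀(5.3565e-06) ≈ -105.42 dB
∠H = 0.00° − 159.62° = -159.62°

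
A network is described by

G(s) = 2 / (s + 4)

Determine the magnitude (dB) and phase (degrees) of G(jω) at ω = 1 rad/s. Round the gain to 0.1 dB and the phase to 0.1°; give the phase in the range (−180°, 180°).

-6.3 dB, -14.0°

Substitute s = j1:
Numerator: 2 = 2 + j0
Denominator: (j1) + 4 = 4 + j1
|N| = √(2² + 0²) ≈ 2, ∠N ≈ 0.00°
|D| = √(4² + 1²) ≈ 4.1231, ∠D ≈ 14.04°
|G| = 2 / 4.1231 ≈ 0.48507
Gain = 20 log₁₀(0.48507) ≈ -6.28 dB
∠G = 0.00° − 14.04° = -14.04°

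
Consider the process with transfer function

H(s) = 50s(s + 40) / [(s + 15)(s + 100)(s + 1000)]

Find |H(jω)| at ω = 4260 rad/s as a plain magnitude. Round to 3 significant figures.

At s = jω = j4260:
zero (s+40): 40 + j4260 → |·| = √(40²+4260²) = √18149200 ≈ 4260.2, ∠ = arctan(4260/40) ≈ 89.46°
zero at origin: s = j4260 → |·| = 4260, ∠ = 90.00°
pole (s+15): 15 + j4260 → |·| = √(15²+4260²) = √18147825 ≈ 4260, ∠ = arctan(4260/15) ≈ 89.80°
pole (s+100): 100 + j4260 → |·| = √(100²+4260²) = √18157600 ≈ 4261.2, ∠ = arctan(4260/100) ≈ 88.66°
pole (s+1000): 1000 + j4260 → |·| = √(1000²+4260²) = √19147600 ≈ 4375.8, ∠ = arctan(4260/1000) ≈ 76.79°
|H| = 50 · 1.8148e+07 / 7.9433e+10 ≈ 0.011423

0.0114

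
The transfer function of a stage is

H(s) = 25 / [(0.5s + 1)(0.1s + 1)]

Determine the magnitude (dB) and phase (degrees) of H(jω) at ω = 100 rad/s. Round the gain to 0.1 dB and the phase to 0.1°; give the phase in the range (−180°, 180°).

-26.1 dB, -173.1°

At ω = 100 rad/s:
pole (1 + j100·0.5) = 1 + j50 → |·| ≈ 50.01, ∠ ≈ 88.85°
pole (1 + j100·0.1) = 1 + j10 → |·| ≈ 10.05, ∠ ≈ 84.29°
|H| = 25 · 1 / (50.01 · 10.05) ≈ 0.049741
Gain = 20 log₁₀(0.049741) ≈ -26.07 dB
∠H = (0°) − (88.85° + 84.29°) = -173.14°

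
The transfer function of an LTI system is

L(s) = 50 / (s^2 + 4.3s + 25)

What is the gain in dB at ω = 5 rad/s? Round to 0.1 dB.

7.3 dB

At s = jω = j5:
quadratic: (j5)² + 4.3·j5 + 25 = 0 + j21.5 → |·| ≈ 21.5, ∠ ≈ 90.00°
|L| = 50 / 21.5 ≈ 2.3256
Gain = 20 log₁₀(2.3256) ≈ 7.33 dB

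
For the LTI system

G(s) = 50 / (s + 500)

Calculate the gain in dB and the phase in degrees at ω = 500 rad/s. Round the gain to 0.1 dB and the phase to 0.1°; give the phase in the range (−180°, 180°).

-23.0 dB, -45.0°

At s = jω = j500:
pole (s+500): 500 + j500 → |·| = √(500²+500²) = √500000 ≈ 707.11, ∠ = arctan(500/500) ≈ 45.00°
|G| = 50 / 707.11 ≈ 0.07071
Gain = 20 log₁₀(0.07071) ≈ -23.01 dB
∠G = 0.00° − 45.00° = -45.00°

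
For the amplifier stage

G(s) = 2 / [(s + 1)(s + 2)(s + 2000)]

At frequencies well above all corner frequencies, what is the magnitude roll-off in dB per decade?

Each pole contributes −20 dB/decade at high frequency; each zero contributes +20 dB/decade.
Net: 0 zero(s) − 3 pole(s) → -60 dB/decade.

-60 dB/decade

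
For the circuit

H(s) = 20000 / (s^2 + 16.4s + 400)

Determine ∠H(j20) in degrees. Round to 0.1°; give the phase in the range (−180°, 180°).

-90.0°

At s = jω = j20:
quadratic: (j20)² + 16.4·j20 + 400 = 0 + j328 → |·| ≈ 328, ∠ ≈ 90.00°
∠H = 0.00° − 90.00° = -90.00°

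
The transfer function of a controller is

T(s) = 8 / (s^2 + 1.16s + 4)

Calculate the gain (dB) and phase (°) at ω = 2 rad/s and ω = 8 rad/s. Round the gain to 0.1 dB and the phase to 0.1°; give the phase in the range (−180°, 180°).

ω = 2: 10.8 dB, -90.0°; ω = 8: -17.6 dB, -171.2°

At s = jω = j2:
quadratic: (j2)² + 1.16·j2 + 4 = 0 + j2.32 → |·| ≈ 2.32, ∠ ≈ 90.00°
|T| = 8 / 2.32 ≈ 3.4483
Gain = 20 log₁₀(3.4483) ≈ 10.75 dB
∠T = 0.00° − 90.00° = -90.00°

At s = jω = j8:
quadratic: (j8)² + 1.16·j8 + 4 = -60 + j9.28 → |·| ≈ 60.713, ∠ ≈ 171.21°
|T| = 8 / 60.713 ≈ 0.13177
Gain = 20 log₁₀(0.13177) ≈ -17.60 dB
∠T = 0.00° − 171.21° = -171.21°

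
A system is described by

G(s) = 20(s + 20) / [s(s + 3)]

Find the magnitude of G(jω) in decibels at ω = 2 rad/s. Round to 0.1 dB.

34.9 dB

At s = jω = j2:
zero (s+20): 20 + j2 → |·| = √(20²+2²) = √404 ≈ 20.1, ∠ = arctan(2/20) ≈ 5.71°
pole (s+3): 3 + j2 → |·| = √(3²+2²) = √13 ≈ 3.6056, ∠ = arctan(2/3) ≈ 33.69°
pole at origin: |s| = 2, ∠ = 90.00° (in denominator)
|G| = 20 · 20.1 / 7.2112 ≈ 55.747
Gain = 20 log₁₀(55.747) ≈ 34.92 dB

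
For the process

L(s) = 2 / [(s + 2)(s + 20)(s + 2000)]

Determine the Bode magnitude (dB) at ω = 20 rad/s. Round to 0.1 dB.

-115.1 dB

At s = jω = j20:
pole (s+2): 2 + j20 → |·| = √(2²+20²) = √404 ≈ 20.1, ∠ = arctan(20/2) ≈ 84.29°
pole (s+20): 20 + j20 → |·| = √(20²+20²) = √800 ≈ 28.284, ∠ = arctan(20/20) ≈ 45.00°
pole (s+2000): 2000 + j20 → |·| = √(2000²+20²) = √4000400 ≈ 2000.1, ∠ = arctan(20/2000) ≈ 0.57°
|L| = 2 / 1.1371e+06 ≈ 1.7589e-06
Gain = 20 log₁₀(1.7589e-06) ≈ -115.10 dB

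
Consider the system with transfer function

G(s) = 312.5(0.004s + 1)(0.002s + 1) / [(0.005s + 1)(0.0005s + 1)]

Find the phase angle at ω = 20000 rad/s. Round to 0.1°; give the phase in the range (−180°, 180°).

4.1°

At ω = 20000 rad/s:
zero (1 + j20000·0.004) = 1 + j80 → |·| ≈ 80.006, ∠ ≈ 89.28°
zero (1 + j20000·0.002) = 1 + j40 → |·| ≈ 40.012, ∠ ≈ 88.57°
pole (1 + j20000·0.005) = 1 + j100 → |·| ≈ 100, ∠ ≈ 89.43°
pole (1 + j20000·0.0005) = 1 + j10 → |·| ≈ 10.05, ∠ ≈ 84.29°
∠G = (89.28° + 88.57°) − (89.43° + 84.29°) = 4.13°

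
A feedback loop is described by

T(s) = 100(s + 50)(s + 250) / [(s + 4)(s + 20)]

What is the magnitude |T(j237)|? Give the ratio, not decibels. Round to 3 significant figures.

148

At s = jω = j237:
zero (s+50): 50 + j237 → |·| = √(50²+237²) = √58669 ≈ 242.22, ∠ = arctan(237/50) ≈ 78.09°
zero (s+250): 250 + j237 → |·| = √(250²+237²) = √118669 ≈ 344.48, ∠ = arctan(237/250) ≈ 43.47°
pole (s+4): 4 + j237 → |·| = √(4²+237²) = √56185 ≈ 237.03, ∠ = arctan(237/4) ≈ 89.03°
pole (s+20): 20 + j237 → |·| = √(20²+237²) = √56569 ≈ 237.84, ∠ = arctan(237/20) ≈ 85.18°
|T| = 100 · 83440 / 56375 ≈ 148.01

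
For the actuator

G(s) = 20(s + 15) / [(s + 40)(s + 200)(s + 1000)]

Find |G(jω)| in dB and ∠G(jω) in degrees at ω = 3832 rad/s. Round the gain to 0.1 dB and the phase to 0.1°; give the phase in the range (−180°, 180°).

-117.6 dB, -162.0°

At s = jω = j3832:
zero (s+15): 15 + j3832 → |·| = √(15²+3832²) = √14684449 ≈ 3832, ∠ = arctan(3832/15) ≈ 89.78°
pole (s+40): 40 + j3832 → |·| = √(40²+3832²) = √14685824 ≈ 3832.2, ∠ = arctan(3832/40) ≈ 89.40°
pole (s+200): 200 + j3832 → |·| = √(200²+3832²) = √14724224 ≈ 3837.2, ∠ = arctan(3832/200) ≈ 87.01°
pole (s+1000): 1000 + j3832 → |·| = √(1000²+3832²) = √15684224 ≈ 3960.3, ∠ = arctan(3832/1000) ≈ 75.37°
|G| = 20 · 3832 / 5.8236e+10 ≈ 1.316e-06
Gain = 20 log₁₀(1.316e-06) ≈ -117.61 dB
∠G = 89.78° − 251.78° = -162.00°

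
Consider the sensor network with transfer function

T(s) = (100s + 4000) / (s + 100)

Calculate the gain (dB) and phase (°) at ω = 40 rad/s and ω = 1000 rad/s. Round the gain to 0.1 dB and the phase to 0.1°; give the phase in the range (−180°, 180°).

Substitute s = j40:
Numerator: 100(j40) + 4000 = 4000 + j4000
Denominator: (j40) + 100 = 100 + j40
|N| = √(4000² + 4000²) ≈ 5656.9, ∠N ≈ 45.00°
|D| = √(100² + 40²) ≈ 107.7, ∠D ≈ 21.80°
|T| = 5656.9 / 107.7 ≈ 52.525
Gain = 20 log₁₀(52.525) ≈ 34.41 dB
∠T = 45.00° − 21.80° = 23.20°

Substitute s = j1000:
Numerator: 100(j1000) + 4000 = 4000 + j100000
Denominator: (j1000) + 100 = 100 + j1000
|N| = √(4000² + 100000²) ≈ 1.0008e+05, ∠N ≈ 87.71°
|D| = √(100² + 1000²) ≈ 1005, ∠D ≈ 84.29°
|T| = 1.0008e+05 / 1005 ≈ 99.582
Gain = 20 log₁₀(99.582) ≈ 39.96 dB
∠T = 87.71° − 84.29° = 3.42°

ω = 40: 34.4 dB, 23.2°; ω = 1000: 40.0 dB, 3.4°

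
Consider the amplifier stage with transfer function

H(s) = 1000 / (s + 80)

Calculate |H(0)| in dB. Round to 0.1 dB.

H(0) = 1000 / 80 = 12.5
20 log₁₀(12.5) ≈ 21.94 dB

21.9 dB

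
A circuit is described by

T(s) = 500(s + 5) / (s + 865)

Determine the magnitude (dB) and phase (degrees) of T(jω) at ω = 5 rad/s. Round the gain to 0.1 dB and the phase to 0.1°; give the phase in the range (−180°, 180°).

12.2 dB, 44.7°

At s = jω = j5:
zero (s+5): 5 + j5 → |·| = √(5²+5²) = √50 ≈ 7.0711, ∠ = arctan(5/5) ≈ 45.00°
pole (s+865): 865 + j5 → |·| = √(865²+5²) = √748250 ≈ 865.01, ∠ = arctan(5/865) ≈ 0.33°
|T| = 500 · 7.0711 / 865.01 ≈ 4.0873
Gain = 20 log₁₀(4.0873) ≈ 12.23 dB
∠T = 45.00° − 0.33° = 44.67°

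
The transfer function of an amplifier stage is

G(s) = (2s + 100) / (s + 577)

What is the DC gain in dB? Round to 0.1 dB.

G(0) = 100 / 577 ≈ 0.17331
20 log₁₀(0.17331) ≈ -15.22 dB

-15.2 dB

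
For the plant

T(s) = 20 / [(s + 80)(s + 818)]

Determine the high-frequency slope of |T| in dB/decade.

-40 dB/decade

Each pole contributes −20 dB/decade at high frequency; each zero contributes +20 dB/decade.
Net: 0 zero(s) − 2 pole(s) → -40 dB/decade.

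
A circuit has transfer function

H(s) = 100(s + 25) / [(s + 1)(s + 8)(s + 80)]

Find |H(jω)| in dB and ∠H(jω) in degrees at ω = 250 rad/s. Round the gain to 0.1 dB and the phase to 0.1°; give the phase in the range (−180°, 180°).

At s = jω = j250:
zero (s+25): 25 + j250 → |·| = √(25²+250²) = √63125 ≈ 251.25, ∠ = arctan(250/25) ≈ 84.29°
pole (s+1): 1 + j250 → |·| = √(1²+250²) = √62501 ≈ 250, ∠ = arctan(250/1) ≈ 89.77°
pole (s+8): 8 + j250 → |·| = √(8²+250²) = √62564 ≈ 250.13, ∠ = arctan(250/8) ≈ 88.17°
pole (s+80): 80 + j250 → |·| = √(80²+250²) = √68900 ≈ 262.49, ∠ = arctan(250/80) ≈ 72.26°
|H| = 100 · 251.25 / 1.6414e+07 ≈ 0.0015307
Gain = 20 log₁₀(0.0015307) ≈ -56.30 dB
∠H = 84.29° − 250.20° = -165.91°

-56.3 dB, -165.9°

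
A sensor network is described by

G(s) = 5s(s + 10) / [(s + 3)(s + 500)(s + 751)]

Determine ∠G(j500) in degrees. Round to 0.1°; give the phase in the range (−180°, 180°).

10.5°

At s = jω = j500:
zero (s+10): 10 + j500 → |·| = √(10²+500²) = √250100 ≈ 500.1, ∠ = arctan(500/10) ≈ 88.85°
zero at origin: s = j500 → |·| = 500, ∠ = 90.00°
pole (s+3): 3 + j500 → |·| = √(3²+500²) = √250009 ≈ 500.01, ∠ = arctan(500/3) ≈ 89.66°
pole (s+500): 500 + j500 → |·| = √(500²+500²) = √500000 ≈ 707.11, ∠ = arctan(500/500) ≈ 45.00°
pole (s+751): 751 + j500 → |·| = √(751²+500²) = √814001 ≈ 902.22, ∠ = arctan(500/751) ≈ 33.65°
∠G = 178.85° − 168.31° = 10.54°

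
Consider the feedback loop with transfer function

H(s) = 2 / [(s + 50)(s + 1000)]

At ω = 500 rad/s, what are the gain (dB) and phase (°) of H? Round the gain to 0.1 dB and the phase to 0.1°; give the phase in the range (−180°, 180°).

-109.0 dB, -110.9°

At s = jω = j500:
pole (s+50): 50 + j500 → |·| = √(50²+500²) = √252500 ≈ 502.49, ∠ = arctan(500/50) ≈ 84.29°
pole (s+1000): 1000 + j500 → |·| = √(1000²+500²) = √1250000 ≈ 1118, ∠ = arctan(500/1000) ≈ 26.57°
|H| = 2 / 5.6178e+05 ≈ 3.5601e-06
Gain = 20 log₁₀(3.5601e-06) ≈ -108.97 dB
∠H = 0.00° − 110.86° = -110.86°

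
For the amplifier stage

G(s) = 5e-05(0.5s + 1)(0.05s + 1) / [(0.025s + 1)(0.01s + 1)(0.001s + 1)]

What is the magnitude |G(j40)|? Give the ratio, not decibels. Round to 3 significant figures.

0.00147

At ω = 40 rad/s:
zero (1 + j40·0.5) = 1 + j20 → |·| ≈ 20.025, ∠ ≈ 87.14°
zero (1 + j40·0.05) = 1 + j2 → |·| ≈ 2.2361, ∠ ≈ 63.43°
pole (1 + j40·0.025) = 1 + j1 → |·| ≈ 1.4142, ∠ ≈ 45.00°
pole (1 + j40·0.01) = 1 + j0.4 → |·| ≈ 1.077, ∠ ≈ 21.80°
pole (1 + j40·0.001) = 1 + j0.04 → |·| ≈ 1.0008, ∠ ≈ 2.29°
|G| = 5e-05 · 20.025 · 2.2361 / (1.4142 · 1.077 · 1.0008) ≈ 0.0014688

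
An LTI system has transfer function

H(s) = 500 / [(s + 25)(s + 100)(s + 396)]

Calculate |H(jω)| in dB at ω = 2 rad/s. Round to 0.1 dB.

At s = jω = j2:
pole (s+25): 25 + j2 → |·| = √(25²+2²) = √629 ≈ 25.08, ∠ = arctan(2/25) ≈ 4.57°
pole (s+100): 100 + j2 → |·| = √(100²+2²) = √10004 ≈ 100.02, ∠ = arctan(2/100) ≈ 1.15°
pole (s+396): 396 + j2 → |·| = √(396²+2²) = √156820 ≈ 396.01, ∠ = arctan(2/396) ≈ 0.29°
|H| = 500 / 9.9339e+05 ≈ 0.00050333
Gain = 20 log₁₀(0.00050333) ≈ -65.96 dB

-66.0 dB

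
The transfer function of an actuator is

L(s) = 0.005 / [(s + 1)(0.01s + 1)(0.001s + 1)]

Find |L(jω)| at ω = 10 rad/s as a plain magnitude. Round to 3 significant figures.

At ω = 10 rad/s:
pole (1 + j10·1) = 1 + j10 → |·| ≈ 10.05, ∠ ≈ 84.29°
pole (1 + j10·0.01) = 1 + j0.1 → |·| ≈ 1.005, ∠ ≈ 5.71°
pole (1 + j10·0.001) = 1 + j0.01 → |·| ≈ 1, ∠ ≈ 0.57°
|L| = 0.005 · 1 / (10.05 · 1.005 · 1) ≈ 0.00049504

0.000495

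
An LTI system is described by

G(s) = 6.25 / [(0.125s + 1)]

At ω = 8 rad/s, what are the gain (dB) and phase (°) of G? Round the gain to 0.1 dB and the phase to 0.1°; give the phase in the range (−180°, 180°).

At ω = 8 rad/s:
pole (1 + j8·0.125) = 1 + j1 → |·| ≈ 1.4142, ∠ ≈ 45.00°
|G| = 6.25 · 1 / (1.4142) ≈ 4.4195
Gain = 20 log₁₀(4.4195) ≈ 12.91 dB
∠G = (0°) − (45.00°) = -45.00°

12.9 dB, -45.0°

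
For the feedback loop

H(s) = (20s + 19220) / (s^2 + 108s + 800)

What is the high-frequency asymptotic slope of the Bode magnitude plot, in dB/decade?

-20 dB/decade

Each pole contributes −20 dB/decade at high frequency; each zero contributes +20 dB/decade.
Net: 1 zero(s) − 2 pole(s) → -20 dB/decade.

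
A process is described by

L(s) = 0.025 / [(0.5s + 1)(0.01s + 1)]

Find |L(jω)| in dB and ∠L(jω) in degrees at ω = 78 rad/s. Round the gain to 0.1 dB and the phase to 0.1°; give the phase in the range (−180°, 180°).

At ω = 78 rad/s:
pole (1 + j78·0.5) = 1 + j39 → |·| ≈ 39.013, ∠ ≈ 88.53°
pole (1 + j78·0.01) = 1 + j0.78 → |·| ≈ 1.2682, ∠ ≈ 37.95°
|L| = 0.025 · 1 / (39.013 · 1.2682) ≈ 0.00050529
Gain = 20 log₁₀(0.00050529) ≈ -65.93 dB
∠L = (0°) − (88.53° + 37.95°) = -126.48°

-65.9 dB, -126.5°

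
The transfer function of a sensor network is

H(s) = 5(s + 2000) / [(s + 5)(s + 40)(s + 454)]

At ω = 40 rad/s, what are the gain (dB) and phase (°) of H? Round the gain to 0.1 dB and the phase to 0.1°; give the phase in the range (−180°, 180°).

-40.3 dB, -131.8°

At s = jω = j40:
zero (s+2000): 2000 + j40 → |·| = √(2000²+40²) = √4001600 ≈ 2000.4, ∠ = arctan(40/2000) ≈ 1.15°
pole (s+5): 5 + j40 → |·| = √(5²+40²) = √1625 ≈ 40.311, ∠ = arctan(40/5) ≈ 82.87°
pole (s+40): 40 + j40 → |·| = √(40²+40²) = √3200 ≈ 56.569, ∠ = arctan(40/40) ≈ 45.00°
pole (s+454): 454 + j40 → |·| = √(454²+40²) = √207716 ≈ 455.76, ∠ = arctan(40/454) ≈ 5.04°
|H| = 5 · 2000.4 / 1.0393e+06 ≈ 0.0096238
Gain = 20 log₁₀(0.0096238) ≈ -40.33 dB
∠H = 1.15° − 132.91° = -131.76°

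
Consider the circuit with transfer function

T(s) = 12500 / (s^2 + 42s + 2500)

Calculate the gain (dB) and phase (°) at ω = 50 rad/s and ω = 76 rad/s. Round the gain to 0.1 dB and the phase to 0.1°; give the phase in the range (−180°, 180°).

ω = 50: 15.5 dB, -90.0°; ω = 76: 8.7 dB, -135.7°

At s = jω = j50:
quadratic: (j50)² + 42·j50 + 2500 = 0 + j2100 → |·| ≈ 2100, ∠ ≈ 90.00°
|T| = 12500 / 2100 ≈ 5.9524
Gain = 20 log₁₀(5.9524) ≈ 15.49 dB
∠T = 0.00° − 90.00° = -90.00°

At s = jω = j76:
quadratic: (j76)² + 42·j76 + 2500 = -3276 + j3192 → |·| ≈ 4574, ∠ ≈ 135.74°
|T| = 12500 / 4574 ≈ 2.7328
Gain = 20 log₁₀(2.7328) ≈ 8.73 dB
∠T = 0.00° − 135.74° = -135.74°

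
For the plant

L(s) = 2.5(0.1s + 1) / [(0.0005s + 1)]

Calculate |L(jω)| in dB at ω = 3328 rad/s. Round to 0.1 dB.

At ω = 3328 rad/s:
zero (1 + j3328·0.1) = 1 + j332.8 → |·| ≈ 332.8, ∠ ≈ 89.83°
pole (1 + j3328·0.0005) = 1 + j1.664 → |·| ≈ 1.9414, ∠ ≈ 59.00°
|L| = 2.5 · 332.8 / (1.9414) ≈ 428.56
Gain = 20 log₁₀(428.56) ≈ 52.64 dB

52.6 dB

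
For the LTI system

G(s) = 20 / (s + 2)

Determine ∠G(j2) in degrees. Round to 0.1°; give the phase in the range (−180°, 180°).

Substitute s = j2:
Numerator: 20 = 20 + j0
Denominator: (j2) + 2 = 2 + j2
|N| = √(20² + 0²) ≈ 20, ∠N ≈ 0.00°
|D| = √(2² + 2²) ≈ 2.8284, ∠D ≈ 45.00°
∠G = 0.00° − 45.00° = -45.00°

-45.0°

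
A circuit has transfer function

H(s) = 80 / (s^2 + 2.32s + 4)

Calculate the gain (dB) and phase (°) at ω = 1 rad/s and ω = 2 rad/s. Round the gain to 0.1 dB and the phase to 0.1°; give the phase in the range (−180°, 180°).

ω = 1: 26.5 dB, -37.7°; ω = 2: 24.7 dB, -90.0°

At s = jω = j1:
quadratic: (j1)² + 2.32·j1 + 4 = 3 + j2.32 → |·| ≈ 3.7924, ∠ ≈ 37.72°
|H| = 80 / 3.7924 ≈ 21.095
Gain = 20 log₁₀(21.095) ≈ 26.48 dB
∠H = 0.00° − 37.72° = -37.72°

At s = jω = j2:
quadratic: (j2)² + 2.32·j2 + 4 = 0 + j4.64 → |·| ≈ 4.64, ∠ ≈ 90.00°
|H| = 80 / 4.64 ≈ 17.241
Gain = 20 log₁₀(17.241) ≈ 24.73 dB
∠H = 0.00° − 90.00° = -90.00°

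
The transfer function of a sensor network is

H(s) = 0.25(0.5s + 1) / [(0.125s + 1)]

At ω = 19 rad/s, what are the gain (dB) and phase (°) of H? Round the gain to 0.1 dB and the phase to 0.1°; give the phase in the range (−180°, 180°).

At ω = 19 rad/s:
zero (1 + j19·0.5) = 1 + j9.5 → |·| ≈ 9.5525, ∠ ≈ 83.99°
pole (1 + j19·0.125) = 1 + j2.375 → |·| ≈ 2.5769, ∠ ≈ 67.17°
|H| = 0.25 · 9.5525 / (2.5769) ≈ 0.92674
Gain = 20 log₁₀(0.92674) ≈ -0.66 dB
∠H = (83.99°) − (67.17°) = 16.82°

-0.7 dB, 16.8°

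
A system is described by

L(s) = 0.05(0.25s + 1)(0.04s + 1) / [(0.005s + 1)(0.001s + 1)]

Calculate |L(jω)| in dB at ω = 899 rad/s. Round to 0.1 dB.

At ω = 899 rad/s:
zero (1 + j899·0.25) = 1 + j224.75 → |·| ≈ 224.75, ∠ ≈ 89.75°
zero (1 + j899·0.04) = 1 + j35.96 → |·| ≈ 35.974, ∠ ≈ 88.41°
pole (1 + j899·0.005) = 1 + j4.495 → |·| ≈ 4.6049, ∠ ≈ 77.46°
pole (1 + j899·0.001) = 1 + j0.899 → |·| ≈ 1.3447, ∠ ≈ 41.96°
|L| = 0.05 · 224.75 · 35.974 / (4.6049 · 1.3447) ≈ 65.285
Gain = 20 log₁₀(65.285) ≈ 36.30 dB

36.3 dB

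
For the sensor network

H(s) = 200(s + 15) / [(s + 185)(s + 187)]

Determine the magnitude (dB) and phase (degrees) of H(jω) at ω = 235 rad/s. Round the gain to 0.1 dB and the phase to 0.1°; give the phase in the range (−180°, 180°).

At s = jω = j235:
zero (s+15): 15 + j235 → |·| = √(15²+235²) = √55450 ≈ 235.48, ∠ = arctan(235/15) ≈ 86.35°
pole (s+185): 185 + j235 → |·| = √(185²+235²) = √89450 ≈ 299.08, ∠ = arctan(235/185) ≈ 51.79°
pole (s+187): 187 + j235 → |·| = √(187²+235²) = √90194 ≈ 300.32, ∠ = arctan(235/187) ≈ 51.49°
|H| = 200 · 235.48 / 89820 ≈ 0.52434
Gain = 20 log₁₀(0.52434) ≈ -5.61 dB
∠H = 86.35° − 103.28° = -16.93°

-5.6 dB, -16.9°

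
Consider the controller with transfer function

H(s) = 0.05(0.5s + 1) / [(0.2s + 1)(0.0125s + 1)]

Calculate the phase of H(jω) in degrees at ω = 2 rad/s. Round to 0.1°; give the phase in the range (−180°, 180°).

At ω = 2 rad/s:
zero (1 + j2·0.5) = 1 + j1 → |·| ≈ 1.4142, ∠ ≈ 45.00°
pole (1 + j2·0.2) = 1 + j0.4 → |·| ≈ 1.077, ∠ ≈ 21.80°
pole (1 + j2·0.0125) = 1 + j0.025 → |·| ≈ 1.0003, ∠ ≈ 1.43°
∠H = (45.00°) − (21.80° + 1.43°) = 21.77°

21.8°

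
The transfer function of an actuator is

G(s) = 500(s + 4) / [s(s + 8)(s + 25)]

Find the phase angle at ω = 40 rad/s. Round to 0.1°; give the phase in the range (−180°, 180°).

At s = jω = j40:
zero (s+4): 4 + j40 → |·| = √(4²+40²) = √1616 ≈ 40.2, ∠ = arctan(40/4) ≈ 84.29°
pole (s+8): 8 + j40 → |·| = √(8²+40²) = √1664 ≈ 40.792, ∠ = arctan(40/8) ≈ 78.69°
pole (s+25): 25 + j40 → |·| = √(25²+40²) = √2225 ≈ 47.17, ∠ = arctan(40/25) ≈ 57.99°
pole at origin: |s| = 40, ∠ = 90.00° (in denominator)
∠G = 84.29° − 226.68° = -142.39°

-142.4°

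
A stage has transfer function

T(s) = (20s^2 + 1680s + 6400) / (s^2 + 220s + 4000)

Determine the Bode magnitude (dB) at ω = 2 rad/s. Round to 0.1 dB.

Substitute s = j2:
Numerator: 20(j2)^2 + 1680(j2) + 6400 = 6320 + j3360
Denominator: (j2)^2 + 220(j2) + 4000 = 3996 + j440
|N| = √(6320² + 3360²) ≈ 7157.7, ∠N ≈ 28.00°
|D| = √(3996² + 440²) ≈ 4020.2, ∠D ≈ 6.28°
|T| = 7157.7 / 4020.2 ≈ 1.7804
Gain = 20 log₁₀(1.7804) ≈ 5.01 dB

5.0 dB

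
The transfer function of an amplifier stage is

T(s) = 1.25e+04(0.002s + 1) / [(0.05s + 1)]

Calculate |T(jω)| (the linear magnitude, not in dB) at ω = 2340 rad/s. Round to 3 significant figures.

At ω = 2340 rad/s:
zero (1 + j2340·0.002) = 1 + j4.68 → |·| ≈ 4.7856, ∠ ≈ 77.94°
pole (1 + j2340·0.05) = 1 + j117 → |·| ≈ 117, ∠ ≈ 89.51°
|T| = 1.25e+04 · 4.7856 / (117) ≈ 511.28

511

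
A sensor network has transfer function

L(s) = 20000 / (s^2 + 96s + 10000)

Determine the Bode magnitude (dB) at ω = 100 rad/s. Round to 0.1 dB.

At s = jω = j100:
quadratic: (j100)² + 96·j100 + 10000 = 0 + j9600 → |·| ≈ 9600, ∠ ≈ 90.00°
|L| = 20000 / 9600 ≈ 2.0833
Gain = 20 log₁₀(2.0833) ≈ 6.38 dB

6.4 dB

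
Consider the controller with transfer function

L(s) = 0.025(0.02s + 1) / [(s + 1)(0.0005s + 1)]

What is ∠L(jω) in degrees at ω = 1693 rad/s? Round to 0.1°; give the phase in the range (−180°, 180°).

-41.9°

At ω = 1693 rad/s:
zero (1 + j1693·0.02) = 1 + j33.86 → |·| ≈ 33.875, ∠ ≈ 88.31°
pole (1 + j1693·1) = 1 + j1693 → |·| ≈ 1693, ∠ ≈ 89.97°
pole (1 + j1693·0.0005) = 1 + j0.8465 → |·| ≈ 1.3102, ∠ ≈ 40.25°
∠L = (88.31°) − (89.97° + 40.25°) = -41.91°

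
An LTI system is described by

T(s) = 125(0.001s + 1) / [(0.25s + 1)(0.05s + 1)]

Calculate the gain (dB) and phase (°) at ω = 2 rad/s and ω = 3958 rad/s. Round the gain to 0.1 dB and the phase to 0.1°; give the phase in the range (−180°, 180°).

At ω = 2 rad/s:
zero (1 + j2·0.001) = 1 + j0.002 → |·| ≈ 1, ∠ ≈ 0.11°
pole (1 + j2·0.25) = 1 + j0.5 → |·| ≈ 1.118, ∠ ≈ 26.57°
pole (1 + j2·0.05) = 1 + j0.1 → |·| ≈ 1.005, ∠ ≈ 5.71°
|T| = 125 · 1 / (1.118 · 1.005) ≈ 111.25
Gain = 20 log₁₀(111.25) ≈ 40.93 dB
∠T = (0.11°) − (26.57° + 5.71°) = -32.17°

At ω = 3958 rad/s:
zero (1 + j3958·0.001) = 1 + j3.958 → |·| ≈ 4.0824, ∠ ≈ 75.82°
pole (1 + j3958·0.25) = 1 + j989.5 → |·| ≈ 989.5, ∠ ≈ 89.94°
pole (1 + j3958·0.05) = 1 + j197.9 → |·| ≈ 197.9, ∠ ≈ 89.71°
|T| = 125 · 4.0824 / (989.5 · 197.9) ≈ 0.0026059
Gain = 20 log₁₀(0.0026059) ≈ -51.68 dB
∠T = (75.82°) − (89.94° + 89.71°) = -103.83°

ω = 2: 40.9 dB, -32.2°; ω = 3958: -51.7 dB, -103.8°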